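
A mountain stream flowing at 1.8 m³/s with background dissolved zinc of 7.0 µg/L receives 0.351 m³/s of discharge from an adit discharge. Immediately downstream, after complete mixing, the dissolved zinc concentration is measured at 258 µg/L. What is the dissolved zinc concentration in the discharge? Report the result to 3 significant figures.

1550 µg/L

Mass balance: 1.800·7.000 + 0.3510·Cₑ = 2.151·258.0
→ Cₑ = (2.151·258.0 − 1.800·7.000) / 0.3510 = 1545 µg/L.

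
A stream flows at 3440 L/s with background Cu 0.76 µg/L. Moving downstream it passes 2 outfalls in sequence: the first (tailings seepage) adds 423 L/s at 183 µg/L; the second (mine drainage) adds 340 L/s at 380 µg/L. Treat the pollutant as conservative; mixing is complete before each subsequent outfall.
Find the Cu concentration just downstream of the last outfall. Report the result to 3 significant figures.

49.8 µg/L

Outfall 1: combined Q = 3863 L/s; C = (3440·0.7600 + 423.0·183.0)/3863 = 20.72 µg/L.
Outfall 2: combined Q = 4203 L/s; C = (3863·20.72 + 340.0·380.0)/4203 = 49.78 µg/L.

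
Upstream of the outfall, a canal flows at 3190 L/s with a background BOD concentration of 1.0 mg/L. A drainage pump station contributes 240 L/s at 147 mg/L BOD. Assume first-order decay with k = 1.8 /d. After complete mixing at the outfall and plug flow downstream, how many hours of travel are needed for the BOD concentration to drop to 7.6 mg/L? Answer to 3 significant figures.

5.19 h

Conservation of mass: C = (3190·1.000 + 240.0·147.0) / 3430 = 38470/3430 = 11.22 mg/L.
11.22·exp(−k·t) = 7.6 → t = ln(11.22/7.6)/k = 18680 s = 5.189 h.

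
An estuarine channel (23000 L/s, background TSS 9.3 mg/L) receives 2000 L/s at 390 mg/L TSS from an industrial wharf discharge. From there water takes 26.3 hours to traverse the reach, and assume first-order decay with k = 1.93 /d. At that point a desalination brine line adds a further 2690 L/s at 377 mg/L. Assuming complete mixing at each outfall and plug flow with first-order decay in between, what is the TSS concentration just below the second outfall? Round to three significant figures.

41.0 mg/L

Mass balance: C = (23000·9.300 + 2000·390.0) / 25000 = 993900/25000 = 39.76 mg/L; combined flow 25000 L/s.
Applying C = C₀e^(−kt): 39.76 × 0.1206 = 4.796 mg/L.
Second outfall: C = (25000·4.796 + 2690·377.0)/27690 = 40.95 mg/L.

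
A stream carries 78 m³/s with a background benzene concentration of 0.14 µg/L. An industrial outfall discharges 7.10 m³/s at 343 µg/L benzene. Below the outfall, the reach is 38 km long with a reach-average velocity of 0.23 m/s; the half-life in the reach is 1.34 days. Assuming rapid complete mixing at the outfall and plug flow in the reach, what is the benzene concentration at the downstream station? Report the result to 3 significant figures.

Conservation of mass: C = (78.00·0.1400 + 7.100·343.0) / 85.10 = 2446/85.10 = 28.75 µg/L.
Travel time t = 38·1000 / 0.23 = 165200 s = 45.89 h.
Half-life 1.34 d → k = ln 2 / 1.34 = 0.5173 d⁻¹.
Applying C = C₀e^(−kt): 28.75 × 0.3719 = 10.69 µg/L.

10.7 µg/L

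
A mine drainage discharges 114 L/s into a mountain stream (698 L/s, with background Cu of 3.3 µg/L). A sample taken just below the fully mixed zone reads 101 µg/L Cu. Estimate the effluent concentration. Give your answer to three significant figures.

699 µg/L

Mass balance: 698.0·3.300 + 114.0·Cₑ = 812.0·101.0
→ Cₑ = (812.0·101.0 − 698.0·3.300) / 114.0 = 699.2 µg/L.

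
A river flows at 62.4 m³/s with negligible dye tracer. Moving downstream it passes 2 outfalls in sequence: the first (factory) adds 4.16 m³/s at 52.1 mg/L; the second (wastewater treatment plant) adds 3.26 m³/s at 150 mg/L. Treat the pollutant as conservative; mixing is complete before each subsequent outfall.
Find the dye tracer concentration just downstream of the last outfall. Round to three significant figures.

10.1 mg/L

After outfall 1: Q = 62.40 + 4.160 = 66.56 m³/s; C = (62.40·0 + 4.160·52.10)/66.56 = 3.256 mg/L.
After outfall 2: Q = 66.56 + 3.260 = 69.82 m³/s; C = (66.56·3.256 + 3.260·150.0)/69.82 = 10.11 mg/L.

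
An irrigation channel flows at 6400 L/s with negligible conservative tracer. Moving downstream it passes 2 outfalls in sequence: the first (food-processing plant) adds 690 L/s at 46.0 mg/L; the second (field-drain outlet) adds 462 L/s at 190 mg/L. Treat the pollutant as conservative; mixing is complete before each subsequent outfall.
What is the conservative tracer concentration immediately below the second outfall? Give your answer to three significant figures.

Below outfall 1: Q → 7090 L/s, C = (6400·0 + 690.0·46.00)/7090 = 4.477 mg/L.
Below outfall 2: Q → 7552 L/s, C = (7090·4.477 + 462.0·190.0)/7552 = 15.83 mg/L.

15.8 mg/L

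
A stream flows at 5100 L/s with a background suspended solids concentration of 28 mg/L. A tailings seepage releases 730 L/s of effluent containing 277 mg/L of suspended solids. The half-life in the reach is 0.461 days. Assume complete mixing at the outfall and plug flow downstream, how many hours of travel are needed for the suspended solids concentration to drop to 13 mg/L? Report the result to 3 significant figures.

24.2 h

Mass balance: C = (5100·28.00 + 730.0·277.0) / 5830 = 345000/5830 = 59.18 mg/L.
Half-life 0.461 d → k = ln 2 / 0.461 = 1.504 d⁻¹.
59.18·exp(−k·t) = 13 → t = ln(59.18/13)/k = 87090 s = 24.19 h.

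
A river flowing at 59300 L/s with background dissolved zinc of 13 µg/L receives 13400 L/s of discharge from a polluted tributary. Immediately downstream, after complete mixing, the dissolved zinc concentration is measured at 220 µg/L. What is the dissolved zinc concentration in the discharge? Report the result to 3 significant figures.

Mass balance: 59300·13.00 + 13400·Cₑ = 72700·220.0
→ Cₑ = (72700·220.0 − 59300·13.00) / 13400 = 1136 µg/L.

1140 µg/L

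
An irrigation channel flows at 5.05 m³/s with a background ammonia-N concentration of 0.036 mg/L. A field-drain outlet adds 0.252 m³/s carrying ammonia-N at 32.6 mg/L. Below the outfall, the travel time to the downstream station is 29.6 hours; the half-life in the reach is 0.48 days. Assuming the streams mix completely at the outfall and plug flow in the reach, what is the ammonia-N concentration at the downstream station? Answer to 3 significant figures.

0.267 mg/L

Mass balance: C = (5.050·0.03600 + 0.2520·32.60) / 5.302 = 8.397/5.302 = 1.584 mg/L.
Half-life 0.48 d → k = ln 2 / 0.48 = 1.444 d⁻¹.
After decay, C = 1.584 × e^(−kt) = 1.584 × 0.1685 = 0.2668 mg/L.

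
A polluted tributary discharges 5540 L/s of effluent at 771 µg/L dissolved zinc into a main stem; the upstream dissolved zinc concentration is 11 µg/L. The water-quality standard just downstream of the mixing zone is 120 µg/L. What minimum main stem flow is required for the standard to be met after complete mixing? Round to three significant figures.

33100 L/s

Set C_mix = 120: (Q·11.00 + 5540·771.0) / (Q + 5540) = 120
→ Q = 5540·(771.0 − 120)/(120 − 11.00) = 33090 L/s.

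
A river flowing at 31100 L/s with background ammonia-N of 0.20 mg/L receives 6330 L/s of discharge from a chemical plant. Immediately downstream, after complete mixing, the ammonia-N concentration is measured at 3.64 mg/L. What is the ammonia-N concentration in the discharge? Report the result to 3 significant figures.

Mass balance: 31100·0.2000 + 6330·Cₑ = 37430·3.640
→ Cₑ = (37430·3.640 − 31100·0.2000) / 6330 = 20.54 mg/L.

20.5 mg/L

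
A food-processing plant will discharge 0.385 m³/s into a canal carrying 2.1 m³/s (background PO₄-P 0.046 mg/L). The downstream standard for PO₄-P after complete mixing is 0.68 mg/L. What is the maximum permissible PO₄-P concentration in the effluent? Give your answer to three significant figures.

At the limit, (Qr·Cr + Qe·Cₑ)/(Qr + Qe) = 0.68:
Cₑ = (2.485·0.68 − 2.100·0.04600) / 0.3850 = 4.138 mg/L.

4.14 mg/L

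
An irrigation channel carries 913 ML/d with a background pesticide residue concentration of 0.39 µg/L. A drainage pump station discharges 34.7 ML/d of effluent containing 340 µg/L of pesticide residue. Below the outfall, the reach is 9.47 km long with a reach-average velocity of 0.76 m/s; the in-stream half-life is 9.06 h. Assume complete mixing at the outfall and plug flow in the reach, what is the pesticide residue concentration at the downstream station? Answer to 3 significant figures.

9.84 µg/L

Mass balance: C = (913.0·0.3900 + 34.70·340.0) / 947.7 = 12150/947.7 = 12.82 µg/L.
Travel time t = 9.47·1000 / 0.76 = 12460 s = 3.461 h.
Half-life 9.06 h → k = ln 2 / 9.06 = 0.07651 h⁻¹ = 1.836 d⁻¹.
Applying C = C₀e^(−kt): 12.82 × 0.7674 = 9.841 µg/L.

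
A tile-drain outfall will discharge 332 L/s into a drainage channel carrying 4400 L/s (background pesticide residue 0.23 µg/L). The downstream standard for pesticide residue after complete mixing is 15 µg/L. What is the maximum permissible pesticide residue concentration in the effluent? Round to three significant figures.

211 µg/L

At the limit, (Qr·Cr + Qe·Cₑ)/(Qr + Qe) = 15:
Cₑ = (4732·15 − 4400·0.2300) / 332.0 = 210.7 µg/L.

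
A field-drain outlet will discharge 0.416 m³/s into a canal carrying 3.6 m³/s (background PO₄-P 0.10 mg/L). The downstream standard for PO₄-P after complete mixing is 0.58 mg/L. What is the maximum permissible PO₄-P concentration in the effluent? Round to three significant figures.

At the limit, (Qr·Cr + Qe·Cₑ)/(Qr + Qe) = 0.58:
Cₑ = (4.016·0.58 − 3.600·0.1000) / 0.4160 = 4.734 mg/L.

4.73 mg/L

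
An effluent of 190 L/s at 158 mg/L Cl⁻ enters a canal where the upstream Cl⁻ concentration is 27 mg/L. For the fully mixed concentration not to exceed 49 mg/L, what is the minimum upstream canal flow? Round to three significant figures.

941 L/s

Set C_mix = 49: (Q·27.00 + 190.0·158.0) / (Q + 190.0) = 49
→ Q = 190.0·(158.0 − 49)/(49 − 27.00) = 941.4 L/s.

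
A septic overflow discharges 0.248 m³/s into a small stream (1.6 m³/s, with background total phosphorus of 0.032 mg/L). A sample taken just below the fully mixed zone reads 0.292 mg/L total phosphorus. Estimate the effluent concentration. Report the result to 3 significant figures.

Mass balance: 1.600·0.03200 + 0.2480·Cₑ = 1.848·0.2920
→ Cₑ = (1.848·0.2920 − 1.600·0.03200) / 0.2480 = 1.969 mg/L.

1.97 mg/L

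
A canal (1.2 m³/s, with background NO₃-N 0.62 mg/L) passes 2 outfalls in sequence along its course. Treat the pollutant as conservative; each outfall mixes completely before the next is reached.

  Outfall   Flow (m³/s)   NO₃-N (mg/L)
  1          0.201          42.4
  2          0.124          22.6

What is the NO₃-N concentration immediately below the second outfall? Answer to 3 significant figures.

7.91 mg/L

Outfall 1: combined Q = 1.401 m³/s; C = (1.200·0.6200 + 0.2010·42.40)/1.401 = 6.614 mg/L.
Outfall 2: combined Q = 1.525 m³/s; C = (1.401·6.614 + 0.1240·22.60)/1.525 = 7.914 mg/L.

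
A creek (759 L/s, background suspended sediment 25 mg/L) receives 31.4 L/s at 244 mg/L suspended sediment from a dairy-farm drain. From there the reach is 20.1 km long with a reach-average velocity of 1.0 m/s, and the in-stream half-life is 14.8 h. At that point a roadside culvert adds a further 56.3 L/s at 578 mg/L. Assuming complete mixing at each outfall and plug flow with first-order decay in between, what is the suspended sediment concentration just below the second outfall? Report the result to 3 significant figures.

Mass balance: C = (759.0·25.00 + 31.40·244.0) / 790.4 = 26640/790.4 = 33.70 mg/L; combined flow 790.4 L/s.
Travel time t = 20.1·1000 / 1.0 = 20100 s = 5.583 h.
Half-life 14.8 h → k = ln 2 / 14.8 = 0.04683 h⁻¹ = 1.124 d⁻¹.
Applying C = C₀e^(−kt): 33.70 × 0.7699 = 25.95 mg/L.
Second outfall: C = (790.4·25.95 + 56.30·578.0)/846.7 = 62.65 mg/L.

62.7 mg/L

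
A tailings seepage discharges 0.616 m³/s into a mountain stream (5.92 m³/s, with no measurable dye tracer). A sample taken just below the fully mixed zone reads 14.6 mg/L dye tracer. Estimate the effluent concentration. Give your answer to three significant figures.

155 mg/L

Mass balance: 5.920·0 + 0.6160·Cₑ = 6.536·14.60
→ Cₑ = (6.536·14.60 − 5.920·0) / 0.6160 = 154.9 mg/L.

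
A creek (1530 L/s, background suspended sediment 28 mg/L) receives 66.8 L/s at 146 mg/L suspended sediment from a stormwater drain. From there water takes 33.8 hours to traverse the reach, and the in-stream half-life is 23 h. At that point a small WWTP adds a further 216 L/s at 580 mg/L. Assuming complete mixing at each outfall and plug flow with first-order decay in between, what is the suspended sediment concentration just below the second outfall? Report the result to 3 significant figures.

Mixed concentration C = ΣQC/ΣQ = (1530·28.00 + 66.80·146.0) / 1597 = 52590/1597 = 32.94 mg/L; combined flow 1597 L/s.
Half-life 23 h → k = ln 2 / 23 = 0.03014 h⁻¹ = 0.7233 d⁻¹.
Decay over the reach: 32.94·exp(−kt) = 32.94·0.3611 = 11.89 mg/L.
Second outfall: C = (1597·11.89 + 216.0·580.0)/1813 = 79.58 mg/L.

79.6 mg/L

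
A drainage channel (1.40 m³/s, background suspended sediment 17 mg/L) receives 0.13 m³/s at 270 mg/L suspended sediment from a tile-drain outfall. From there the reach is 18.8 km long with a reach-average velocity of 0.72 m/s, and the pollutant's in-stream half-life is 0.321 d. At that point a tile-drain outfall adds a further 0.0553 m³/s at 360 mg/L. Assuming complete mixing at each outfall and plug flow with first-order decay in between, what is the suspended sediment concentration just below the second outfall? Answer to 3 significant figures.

31.9 mg/L

Mixed concentration C = ΣQC/ΣQ = (1.400·17.00 + 0.1300·270.0) / 1.530 = 58.90/1.530 = 38.50 mg/L; combined flow 1.530 m³/s.
Travel time t = 18.8·1000 / 0.72 = 26110 s = 7.253 h.
Half-life 0.321 d → k = ln 2 / 0.321 = 2.159 d⁻¹.
First-order decay: C = 38.50·exp(−k·t) = 38.50·0.5207 = 20.05 mg/L.
Second outfall: C = (1.530·20.05 + 0.05530·360.0)/1.585 = 31.90 mg/L.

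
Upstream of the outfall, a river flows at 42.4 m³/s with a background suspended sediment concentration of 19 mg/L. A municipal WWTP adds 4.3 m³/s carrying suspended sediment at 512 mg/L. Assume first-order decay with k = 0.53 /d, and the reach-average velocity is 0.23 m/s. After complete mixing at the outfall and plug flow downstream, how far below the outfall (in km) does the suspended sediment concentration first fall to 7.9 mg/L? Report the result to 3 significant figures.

78.7 km

After mixing, C = (42.40·19.00 + 4.300·512.0) / 46.70 = 3007/46.70 = 64.39 mg/L.
Set 64.39·exp(−k·t) = 7.9 → t = ln(64.39/7.9)/k = 342000 s = 95.01 h.
Distance = v·t = 0.23·342000 = 78670 m = 78.67 km.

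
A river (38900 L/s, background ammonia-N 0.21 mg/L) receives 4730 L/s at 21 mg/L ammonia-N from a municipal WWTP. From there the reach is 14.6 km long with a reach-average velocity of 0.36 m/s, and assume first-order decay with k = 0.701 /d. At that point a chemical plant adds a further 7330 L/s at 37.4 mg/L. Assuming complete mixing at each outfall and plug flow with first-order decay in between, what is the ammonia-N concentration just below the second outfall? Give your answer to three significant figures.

6.90 mg/L

Mass balance: C = (38900·0.2100 + 4730·21.00) / 43630 = 107500/43630 = 2.464 mg/L; combined flow 43630 L/s.
Travel time t = 14.6·1000 / 0.36 = 40560 s = 11.27 h.
Decay over the reach: 2.464·exp(−kt) = 2.464·0.7196 = 1.773 mg/L.
At the second outfall, C = (43630·1.773 + 7330·37.40) / (43630 + 7330) = 6.898 mg/L.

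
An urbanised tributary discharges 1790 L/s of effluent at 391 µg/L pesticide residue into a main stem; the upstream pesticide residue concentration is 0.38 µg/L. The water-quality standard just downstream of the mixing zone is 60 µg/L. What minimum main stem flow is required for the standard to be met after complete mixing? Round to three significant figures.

Set C_mix = 60: (Q·0.3800 + 1790·391.0) / (Q + 1790) = 60
→ Q = 1790·(391.0 − 60)/(60 − 0.3800) = 9938 L/s.

9940 L/s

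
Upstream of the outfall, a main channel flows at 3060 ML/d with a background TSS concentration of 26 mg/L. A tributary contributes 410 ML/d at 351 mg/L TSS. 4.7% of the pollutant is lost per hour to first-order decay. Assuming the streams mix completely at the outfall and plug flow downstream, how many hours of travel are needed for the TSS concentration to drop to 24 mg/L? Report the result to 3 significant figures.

Mixed concentration C = ΣQC/ΣQ = (3060·26.00 + 410.0·351.0) / 3470 = 223500/3470 = 64.40 mg/L.
4.7%/h lost → k = −ln(1 − 0.047) = 0.04814 h⁻¹.
64.40·exp(−k·t) = 24 → t = ln(64.40/24)/k = 73810 s = 20.50 h.

20.5 h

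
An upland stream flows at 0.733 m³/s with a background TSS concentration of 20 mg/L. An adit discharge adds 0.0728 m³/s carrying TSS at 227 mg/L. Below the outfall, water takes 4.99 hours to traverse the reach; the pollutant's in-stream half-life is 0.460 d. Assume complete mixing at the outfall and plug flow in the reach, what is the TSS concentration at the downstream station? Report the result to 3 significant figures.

28.3 mg/L

Flow-weighted average: C = (0.7330·20.00 + 0.07280·227.0) / 0.8058 = 31.19/0.8058 = 38.70 mg/L.
Half-life 0.460 d → k = ln 2 / 0.460 = 1.507 d⁻¹.
After decay, C = 38.70 × e^(−kt) = 38.70 × 0.7310 = 28.29 mg/L.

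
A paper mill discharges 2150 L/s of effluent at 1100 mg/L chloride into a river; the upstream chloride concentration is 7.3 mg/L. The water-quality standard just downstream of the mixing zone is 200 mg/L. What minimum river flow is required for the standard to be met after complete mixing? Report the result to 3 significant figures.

Set C_mix = 200: (Q·7.300 + 2150·1100) / (Q + 2150) = 200
→ Q = 2150·(1100 − 200)/(200 − 7.300) = 10040 L/s.

10000 L/s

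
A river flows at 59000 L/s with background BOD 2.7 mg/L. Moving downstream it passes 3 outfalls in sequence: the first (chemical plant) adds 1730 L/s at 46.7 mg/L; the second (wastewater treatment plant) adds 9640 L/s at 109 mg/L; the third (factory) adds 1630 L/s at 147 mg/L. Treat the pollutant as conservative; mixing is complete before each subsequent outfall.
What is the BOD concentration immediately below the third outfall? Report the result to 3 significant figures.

Outfall 1: combined Q = 60730 L/s; C = (59000·2.700 + 1730·46.70)/60730 = 3.953 mg/L.
Outfall 2: combined Q = 70370 L/s; C = (60730·3.953 + 9640·109.0)/70370 = 18.34 mg/L.
Outfall 3: combined Q = 72000 L/s; C = (70370·18.34 + 1630·147.0)/72000 = 21.26 mg/L.

21.3 mg/L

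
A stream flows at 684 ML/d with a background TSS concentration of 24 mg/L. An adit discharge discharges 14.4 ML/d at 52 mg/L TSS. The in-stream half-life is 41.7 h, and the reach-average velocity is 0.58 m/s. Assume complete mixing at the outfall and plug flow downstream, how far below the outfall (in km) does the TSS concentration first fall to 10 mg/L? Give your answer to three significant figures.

Conservation of mass: C = (684.0·24.00 + 14.40·52.00) / 698.4 = 17160/698.4 = 24.58 mg/L.
Half-life 41.7 h → k = ln 2 / 41.7 = 0.01662 h⁻¹ = 0.3989 d⁻¹.
Set 24.58·exp(−k·t) = 10 → t = ln(24.58/10)/k = 194800 s = 54.10 h.
Distance = v·t = 0.58·194800 = 113000 m = 113.0 km.

113 km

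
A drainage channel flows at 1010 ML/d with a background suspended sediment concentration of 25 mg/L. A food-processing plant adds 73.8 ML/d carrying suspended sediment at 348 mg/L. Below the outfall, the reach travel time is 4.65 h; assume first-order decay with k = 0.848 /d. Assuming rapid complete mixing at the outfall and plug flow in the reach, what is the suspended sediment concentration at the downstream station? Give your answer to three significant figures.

Conservation of mass: C = (1010·25.00 + 73.80·348.0) / 1084 = 50930/1084 = 46.99 mg/L.
Applying C = C₀e^(−kt): 46.99 × 0.8485 = 39.87 mg/L.

39.9 mg/L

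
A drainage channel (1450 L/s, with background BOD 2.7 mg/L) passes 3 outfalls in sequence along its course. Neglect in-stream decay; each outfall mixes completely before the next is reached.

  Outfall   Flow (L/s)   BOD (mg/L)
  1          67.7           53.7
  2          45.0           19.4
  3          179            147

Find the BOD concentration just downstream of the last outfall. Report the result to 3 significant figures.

19.9 mg/L

Outfall 1: combined Q = 1518 L/s; C = (1450·2.700 + 67.70·53.70)/1518 = 4.975 mg/L.
Outfall 2: combined Q = 1563 L/s; C = (1518·4.975 + 45.00·19.40)/1563 = 5.390 mg/L.
Outfall 3: combined Q = 1742 L/s; C = (1563·5.390 + 179.0·147.0)/1742 = 19.94 mg/L.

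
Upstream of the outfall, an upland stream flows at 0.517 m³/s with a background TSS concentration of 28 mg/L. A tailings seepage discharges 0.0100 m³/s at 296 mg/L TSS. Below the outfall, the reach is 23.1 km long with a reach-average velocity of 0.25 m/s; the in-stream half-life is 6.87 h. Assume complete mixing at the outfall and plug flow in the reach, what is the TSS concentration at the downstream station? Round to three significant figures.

Mixed concentration C = ΣQC/ΣQ = (0.5170·28.00 + 0.01000·296.0) / 0.5270 = 17.44/0.5270 = 33.09 mg/L.
Travel time t = 23.1·1000 / 0.25 = 92400 s = 25.67 h.
Half-life 6.87 h → k = ln 2 / 6.87 = 0.1009 h⁻¹ = 2.421 d⁻¹.
Applying C = C₀e^(−kt): 33.09 × 0.07505 = 2.483 mg/L.

2.48 mg/L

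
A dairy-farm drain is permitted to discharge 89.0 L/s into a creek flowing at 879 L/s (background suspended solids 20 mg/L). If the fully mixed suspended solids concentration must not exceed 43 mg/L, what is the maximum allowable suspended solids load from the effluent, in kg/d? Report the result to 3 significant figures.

Mass balance at the limit: 879.0·20.00 + 89.00·Cₑ = 968.0·43 → Cₑ = 270.2 mg/L.
89.00 L/s = 0.08900 m³/s. Load = 0.08900 m³/s × 270.2 g/m³ × 86 400 s/d = 2077 kg/d.

2080 kg/d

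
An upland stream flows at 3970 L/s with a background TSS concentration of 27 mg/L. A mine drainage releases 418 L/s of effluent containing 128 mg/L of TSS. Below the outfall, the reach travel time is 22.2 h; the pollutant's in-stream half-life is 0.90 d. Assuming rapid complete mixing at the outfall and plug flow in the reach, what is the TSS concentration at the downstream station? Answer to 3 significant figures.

Conservation of mass: C = (3970·27.00 + 418.0·128.0) / 4388 = 160700/4388 = 36.62 mg/L.
Half-life 0.90 d → k = ln 2 / 0.90 = 0.7702 d⁻¹.
Applying C = C₀e^(−kt): 36.62 × 0.4905 = 17.96 mg/L.

18.0 mg/L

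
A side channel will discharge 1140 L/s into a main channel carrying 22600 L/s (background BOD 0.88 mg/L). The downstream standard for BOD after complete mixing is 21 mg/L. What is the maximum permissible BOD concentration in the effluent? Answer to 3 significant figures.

420 mg/L

At the limit, (Qr·Cr + Qe·Cₑ)/(Qr + Qe) = 21:
Cₑ = (23740·21 − 22600·0.8800) / 1140 = 419.9 mg/L.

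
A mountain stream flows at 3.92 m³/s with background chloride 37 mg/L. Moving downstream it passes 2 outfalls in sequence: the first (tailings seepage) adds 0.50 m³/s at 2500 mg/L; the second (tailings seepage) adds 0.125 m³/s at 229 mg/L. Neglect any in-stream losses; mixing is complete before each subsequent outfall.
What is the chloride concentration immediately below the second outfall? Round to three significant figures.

313 mg/L

After outfall 1: Q = 3.920 + 0.5000 = 4.420 m³/s; C = (3.920·37.00 + 0.5000·2500)/4.420 = 315.6 mg/L.
After outfall 2: Q = 4.420 + 0.1250 = 4.545 m³/s; C = (4.420·315.6 + 0.1250·229.0)/4.545 = 313.2 mg/L.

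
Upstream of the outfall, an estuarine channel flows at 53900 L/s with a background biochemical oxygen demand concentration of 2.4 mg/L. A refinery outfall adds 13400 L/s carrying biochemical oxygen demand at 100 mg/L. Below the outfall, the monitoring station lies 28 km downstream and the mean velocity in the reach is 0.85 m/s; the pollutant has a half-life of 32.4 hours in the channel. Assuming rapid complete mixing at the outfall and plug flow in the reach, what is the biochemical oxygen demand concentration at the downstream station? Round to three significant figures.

18.0 mg/L

Mixed concentration C = ΣQC/ΣQ = (53900·2.400 + 13400·100.0) / 67300 = 1469000/67300 = 21.83 mg/L.
Travel time t = 28·1000 / 0.85 = 32940 s = 9.150 h.
Half-life 32.4 h → k = ln 2 / 32.4 = 0.02139 h⁻¹ = 0.5134 d⁻¹.
Decay over the reach: 21.83·exp(−kt) = 21.83·0.8222 = 17.95 mg/L.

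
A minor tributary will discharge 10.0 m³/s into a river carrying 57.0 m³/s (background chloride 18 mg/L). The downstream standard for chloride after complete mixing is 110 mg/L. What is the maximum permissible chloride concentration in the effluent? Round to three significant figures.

634 mg/L

At the limit, (Qr·Cr + Qe·Cₑ)/(Qr + Qe) = 110:
Cₑ = (67.00·110 − 57.00·18.00) / 10.00 = 634.4 mg/L.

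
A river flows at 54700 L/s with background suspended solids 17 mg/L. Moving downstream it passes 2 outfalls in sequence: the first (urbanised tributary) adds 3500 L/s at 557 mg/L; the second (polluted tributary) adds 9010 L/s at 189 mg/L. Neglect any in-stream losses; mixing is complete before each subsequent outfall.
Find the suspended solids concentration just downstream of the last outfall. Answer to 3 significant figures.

68.2 mg/L

Below outfall 1: Q → 58200 L/s, C = (54700·17.00 + 3500·557.0)/58200 = 49.47 mg/L.
Below outfall 2: Q → 67210 L/s, C = (58200·49.47 + 9010·189.0)/67210 = 68.18 mg/L.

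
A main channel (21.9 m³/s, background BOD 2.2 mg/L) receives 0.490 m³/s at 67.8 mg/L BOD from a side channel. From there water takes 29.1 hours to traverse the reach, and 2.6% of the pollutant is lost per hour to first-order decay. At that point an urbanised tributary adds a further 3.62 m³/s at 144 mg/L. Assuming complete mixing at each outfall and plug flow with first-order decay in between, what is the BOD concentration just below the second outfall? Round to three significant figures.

Mass balance: C = (21.90·2.200 + 0.4900·67.80) / 22.39 = 81.40/22.39 = 3.636 mg/L; combined flow 22.39 m³/s.
2.6%/h lost → k = −ln(1 − 0.026) = 0.02634 h⁻¹.
Decay over the reach: 3.636·exp(−kt) = 3.636·0.4646 = 1.689 mg/L.
At the second outfall, C = (22.39·1.689 + 3.620·144.0) / (22.39 + 3.620) = 21.50 mg/L.

21.5 mg/L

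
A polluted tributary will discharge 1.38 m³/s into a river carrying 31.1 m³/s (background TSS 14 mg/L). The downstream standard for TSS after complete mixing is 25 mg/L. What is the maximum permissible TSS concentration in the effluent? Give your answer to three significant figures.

273 mg/L

At the limit, (Qr·Cr + Qe·Cₑ)/(Qr + Qe) = 25:
Cₑ = (32.48·25 − 31.10·14.00) / 1.380 = 272.9 mg/L.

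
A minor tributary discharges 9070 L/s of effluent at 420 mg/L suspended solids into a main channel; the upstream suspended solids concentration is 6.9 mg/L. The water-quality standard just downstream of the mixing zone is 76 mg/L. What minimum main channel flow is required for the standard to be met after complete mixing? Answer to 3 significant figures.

Set C_mix = 76: (Q·6.900 + 9070·420.0) / (Q + 9070) = 76
→ Q = 9070·(420.0 − 76)/(76 − 6.900) = 45150 L/s.

45200 L/s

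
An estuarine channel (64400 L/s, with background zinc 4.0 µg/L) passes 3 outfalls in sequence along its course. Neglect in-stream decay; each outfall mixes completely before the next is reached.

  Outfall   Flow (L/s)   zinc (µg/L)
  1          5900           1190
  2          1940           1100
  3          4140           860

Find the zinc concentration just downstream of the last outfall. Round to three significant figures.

170 µg/L

Outfall 1: combined Q = 70300 L/s; C = (64400·4.000 + 5900·1190)/70300 = 103.5 µg/L.
Outfall 2: combined Q = 72240 L/s; C = (70300·103.5 + 1940·1100)/72240 = 130.3 µg/L.
Outfall 3: combined Q = 76380 L/s; C = (72240·130.3 + 4140·860.0)/76380 = 169.8 µg/L.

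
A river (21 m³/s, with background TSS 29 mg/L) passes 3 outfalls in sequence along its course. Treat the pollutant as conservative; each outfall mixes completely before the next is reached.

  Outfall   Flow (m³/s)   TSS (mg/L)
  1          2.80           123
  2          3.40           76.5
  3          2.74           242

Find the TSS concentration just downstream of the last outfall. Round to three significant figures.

After outfall 1: Q = 21.00 + 2.800 = 23.80 m³/s; C = (21.00·29.00 + 2.800·123.0)/23.80 = 40.06 mg/L.
After outfall 2: Q = 23.80 + 3.400 = 27.20 m³/s; C = (23.80·40.06 + 3.400·76.50)/27.20 = 44.61 mg/L.
After outfall 3: Q = 27.20 + 2.740 = 29.94 m³/s; C = (27.20·44.61 + 2.740·242.0)/29.94 = 62.68 mg/L.

62.7 mg/L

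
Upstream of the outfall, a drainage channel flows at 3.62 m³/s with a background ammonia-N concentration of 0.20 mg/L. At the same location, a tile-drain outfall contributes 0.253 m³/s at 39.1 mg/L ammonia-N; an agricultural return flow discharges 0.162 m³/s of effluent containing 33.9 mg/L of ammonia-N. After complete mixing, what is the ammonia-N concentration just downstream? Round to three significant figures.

Mixed concentration C = ΣQC/ΣQ = (3.620·0.2000 + 0.2530·39.10 + 0.1620·33.90) / 4.035 = 16.11/4.035 = 3.992 mg/L.

3.99 mg/L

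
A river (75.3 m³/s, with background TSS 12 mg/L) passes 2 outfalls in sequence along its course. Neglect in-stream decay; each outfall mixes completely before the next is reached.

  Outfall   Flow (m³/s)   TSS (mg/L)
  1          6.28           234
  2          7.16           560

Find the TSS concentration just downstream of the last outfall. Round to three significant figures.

71.9 mg/L

After outfall 1: Q = 75.30 + 6.280 = 81.58 m³/s; C = (75.30·12.00 + 6.280·234.0)/81.58 = 29.09 mg/L.
After outfall 2: Q = 81.58 + 7.160 = 88.74 m³/s; C = (81.58·29.09 + 7.160·560.0)/88.74 = 71.93 mg/L.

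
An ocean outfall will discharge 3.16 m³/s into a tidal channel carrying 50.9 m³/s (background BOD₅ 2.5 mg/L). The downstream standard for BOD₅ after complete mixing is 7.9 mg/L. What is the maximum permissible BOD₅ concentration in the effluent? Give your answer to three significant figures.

At the limit, (Qr·Cr + Qe·Cₑ)/(Qr + Qe) = 7.9:
Cₑ = (54.06·7.9 − 50.90·2.500) / 3.160 = 94.88 mg/L.

94.9 mg/L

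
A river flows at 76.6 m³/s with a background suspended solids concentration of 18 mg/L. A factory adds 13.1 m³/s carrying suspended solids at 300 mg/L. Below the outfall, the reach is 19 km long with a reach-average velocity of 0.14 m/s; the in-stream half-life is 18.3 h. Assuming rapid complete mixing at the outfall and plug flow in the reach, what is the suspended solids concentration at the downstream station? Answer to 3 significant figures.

Conservation of mass: C = (76.60·18.00 + 13.10·300.0) / 89.70 = 5309/89.70 = 59.18 mg/L.
Travel time t = 19·1000 / 0.14 = 135700 s = 37.70 h.
Half-life 18.3 h → k = ln 2 / 18.3 = 0.03788 h⁻¹ = 0.9090 d⁻¹.
Applying C = C₀e^(−kt): 59.18 × 0.2398 = 14.19 mg/L.

14.2 mg/L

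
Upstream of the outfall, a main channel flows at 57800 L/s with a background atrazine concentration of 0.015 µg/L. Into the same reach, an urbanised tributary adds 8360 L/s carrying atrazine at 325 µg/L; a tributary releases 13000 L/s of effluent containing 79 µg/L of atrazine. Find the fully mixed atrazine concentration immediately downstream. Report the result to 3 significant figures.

Conservation of mass: C = (57800·0.01500 + 8360·325.0 + 13000·79.00) / 79160 = 3745000/79160 = 47.31 µg/L.

47.3 µg/L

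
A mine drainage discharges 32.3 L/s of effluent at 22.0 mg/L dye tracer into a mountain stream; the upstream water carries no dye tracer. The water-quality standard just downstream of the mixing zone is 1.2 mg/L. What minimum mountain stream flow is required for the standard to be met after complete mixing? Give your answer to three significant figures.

Set C_mix = 1.2: (Q·0 + 32.30·22.00) / (Q + 32.30) = 1.2
→ Q = 32.30·(22.00 − 1.2)/(1.2 − 0) = 559.9 L/s.

560 L/s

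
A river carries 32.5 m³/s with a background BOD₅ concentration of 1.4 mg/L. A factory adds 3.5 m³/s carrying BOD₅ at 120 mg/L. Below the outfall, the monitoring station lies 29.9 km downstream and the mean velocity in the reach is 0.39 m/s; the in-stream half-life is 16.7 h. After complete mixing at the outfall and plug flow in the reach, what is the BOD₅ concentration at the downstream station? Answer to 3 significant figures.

5.34 mg/L

Mass balance: C = (32.50·1.400 + 3.500·120.0) / 36.00 = 465.5/36.00 = 12.93 mg/L.
Travel time t = 29.9·1000 / 0.39 = 76670 s = 21.30 h.
Half-life 16.7 h → k = ln 2 / 16.7 = 0.04151 h⁻¹ = 0.9961 d⁻¹.
First-order decay: C = 12.93·exp(−k·t) = 12.93·0.4132 = 5.342 mg/L.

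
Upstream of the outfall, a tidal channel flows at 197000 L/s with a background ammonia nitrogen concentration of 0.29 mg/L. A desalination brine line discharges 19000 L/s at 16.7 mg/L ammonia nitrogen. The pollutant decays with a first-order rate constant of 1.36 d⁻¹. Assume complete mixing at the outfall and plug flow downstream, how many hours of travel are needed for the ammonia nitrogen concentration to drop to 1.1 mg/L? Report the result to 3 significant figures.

After mixing, C = (197000·0.2900 + 19000·16.70) / 216000 = 374400/216000 = 1.733 mg/L.
1.733·exp(−k·t) = 1.1 → t = ln(1.733/1.1)/k = 28890 s = 8.026 h.

8.03 h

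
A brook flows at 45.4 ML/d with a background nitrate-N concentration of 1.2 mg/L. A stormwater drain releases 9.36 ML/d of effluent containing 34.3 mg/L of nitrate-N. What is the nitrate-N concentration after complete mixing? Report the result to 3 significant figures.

Mixed concentration C = ΣQC/ΣQ = (45.40·1.200 + 9.360·34.30) / 54.76 = 375.5/54.76 = 6.858 mg/L.

6.86 mg/L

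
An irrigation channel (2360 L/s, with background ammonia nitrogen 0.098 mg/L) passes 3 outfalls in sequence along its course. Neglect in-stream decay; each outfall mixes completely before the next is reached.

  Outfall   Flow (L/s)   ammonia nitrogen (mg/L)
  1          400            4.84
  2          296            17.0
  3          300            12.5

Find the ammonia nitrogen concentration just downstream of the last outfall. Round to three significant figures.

3.26 mg/L

After outfall 1: Q = 2360 + 400.0 = 2760 L/s; C = (2360·0.09800 + 400.0·4.840)/2760 = 0.7852 mg/L.
After outfall 2: Q = 2760 + 296.0 = 3056 L/s; C = (2760·0.7852 + 296.0·17.00)/3056 = 2.356 mg/L.
After outfall 3: Q = 3056 + 300.0 = 3356 L/s; C = (3056·2.356 + 300.0·12.50)/3356 = 3.263 mg/L.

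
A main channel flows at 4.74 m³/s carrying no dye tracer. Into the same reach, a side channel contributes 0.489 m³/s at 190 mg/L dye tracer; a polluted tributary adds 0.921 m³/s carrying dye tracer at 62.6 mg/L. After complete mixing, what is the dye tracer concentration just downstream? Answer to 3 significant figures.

After mixing, C = (4.740·0 + 0.4890·190.0 + 0.9210·62.60) / 6.150 = 150.6/6.150 = 24.48 mg/L.

24.5 mg/L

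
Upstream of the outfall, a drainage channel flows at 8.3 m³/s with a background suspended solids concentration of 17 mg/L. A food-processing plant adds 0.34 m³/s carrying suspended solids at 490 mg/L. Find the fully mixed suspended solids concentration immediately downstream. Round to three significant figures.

35.6 mg/L

Mass balance: C = (8.300·17.00 + 0.3400·490.0) / 8.640 = 307.7/8.640 = 35.61 mg/L.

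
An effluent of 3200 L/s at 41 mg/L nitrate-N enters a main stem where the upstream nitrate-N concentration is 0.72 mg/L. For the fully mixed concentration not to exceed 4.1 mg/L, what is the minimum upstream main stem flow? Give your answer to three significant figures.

Set C_mix = 4.1: (Q·0.7200 + 3200·41.00) / (Q + 3200) = 4.1
→ Q = 3200·(41.00 − 4.1)/(4.1 − 0.7200) = 34930 L/s.

34900 L/s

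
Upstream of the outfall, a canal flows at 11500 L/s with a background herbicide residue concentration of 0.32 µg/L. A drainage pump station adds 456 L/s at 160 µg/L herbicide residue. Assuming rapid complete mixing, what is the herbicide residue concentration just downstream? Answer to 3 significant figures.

Flow-weighted average: C = (11500·0.3200 + 456.0·160.0) / 11960 = 76640/11960 = 6.410 µg/L.

6.41 µg/L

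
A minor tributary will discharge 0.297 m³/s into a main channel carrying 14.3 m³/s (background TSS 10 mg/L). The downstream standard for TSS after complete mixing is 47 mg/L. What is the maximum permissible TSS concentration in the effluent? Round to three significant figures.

At the limit, (Qr·Cr + Qe·Cₑ)/(Qr + Qe) = 47:
Cₑ = (14.60·47 − 14.30·10.00) / 0.2970 = 1828 mg/L.

1830 mg/L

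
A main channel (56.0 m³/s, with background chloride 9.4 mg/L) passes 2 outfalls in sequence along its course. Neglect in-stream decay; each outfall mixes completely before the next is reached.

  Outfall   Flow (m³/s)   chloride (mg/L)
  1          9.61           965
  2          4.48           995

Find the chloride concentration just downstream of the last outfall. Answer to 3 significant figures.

Outfall 1: combined Q = 65.61 m³/s; C = (56.00·9.400 + 9.610·965.0)/65.61 = 149.4 mg/L.
Outfall 2: combined Q = 70.09 m³/s; C = (65.61·149.4 + 4.480·995.0)/70.09 = 203.4 mg/L.

203 mg/L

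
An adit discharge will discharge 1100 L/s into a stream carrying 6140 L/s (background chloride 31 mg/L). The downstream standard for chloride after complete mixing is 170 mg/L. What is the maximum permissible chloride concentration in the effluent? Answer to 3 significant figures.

946 mg/L

At the limit, (Qr·Cr + Qe·Cₑ)/(Qr + Qe) = 170:
Cₑ = (7240·170 − 6140·31.00) / 1100 = 945.9 mg/L.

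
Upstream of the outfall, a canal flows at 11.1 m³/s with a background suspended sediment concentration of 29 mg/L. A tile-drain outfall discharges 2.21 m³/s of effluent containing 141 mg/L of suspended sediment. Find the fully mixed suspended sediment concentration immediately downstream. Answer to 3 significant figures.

47.6 mg/L

Mixed concentration C = ΣQC/ΣQ = (11.10·29.00 + 2.210·141.0) / 13.31 = 633.5/13.31 = 47.60 mg/L.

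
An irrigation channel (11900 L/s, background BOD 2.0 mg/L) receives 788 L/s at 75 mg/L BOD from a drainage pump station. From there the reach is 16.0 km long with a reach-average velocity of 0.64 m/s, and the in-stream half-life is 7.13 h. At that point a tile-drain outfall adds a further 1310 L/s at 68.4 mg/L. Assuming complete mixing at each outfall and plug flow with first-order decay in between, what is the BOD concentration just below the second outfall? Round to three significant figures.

Mass balance: C = (11900·2.000 + 788.0·75.00) / 12690 = 82900/12690 = 6.534 mg/L; combined flow 12690 L/s.
Travel time t = 16.0·1000 / 0.64 = 25000 s = 6.944 h.
Half-life 7.13 h → k = ln 2 / 7.13 = 0.09722 h⁻¹ = 2.333 d⁻¹.
Applying C = C₀e^(−kt): 6.534 × 0.5091 = 3.326 mg/L.
Second outfall: C = (12690·3.326 + 1310·68.40)/14000 = 9.416 mg/L.

9.42 mg/L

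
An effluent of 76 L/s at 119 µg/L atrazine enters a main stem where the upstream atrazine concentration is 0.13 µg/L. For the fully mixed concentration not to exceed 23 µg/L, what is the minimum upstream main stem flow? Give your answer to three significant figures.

Set C_mix = 23: (Q·0.1300 + 76.00·119.0) / (Q + 76.00) = 23
→ Q = 76.00·(119.0 − 23)/(23 − 0.1300) = 319.0 L/s.

319 L/s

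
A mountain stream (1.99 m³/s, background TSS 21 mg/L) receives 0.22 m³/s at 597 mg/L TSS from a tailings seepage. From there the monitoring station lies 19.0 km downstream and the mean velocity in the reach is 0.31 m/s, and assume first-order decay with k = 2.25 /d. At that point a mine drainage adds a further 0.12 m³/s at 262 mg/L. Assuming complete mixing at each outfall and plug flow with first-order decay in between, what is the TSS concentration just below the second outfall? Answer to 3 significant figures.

Conservation of mass: C = (1.990·21.00 + 0.2200·597.0) / 2.210 = 173.1/2.210 = 78.34 mg/L; combined flow 2.210 m³/s.
Travel time t = 19.0·1000 / 0.31 = 61290 s = 17.03 h.
First-order decay: C = 78.34·exp(−k·t) = 78.34·0.2027 = 15.88 mg/L.
At the second outfall, C = (2.210·15.88 + 0.1200·262.0) / (2.210 + 0.1200) = 28.55 mg/L.

28.6 mg/L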